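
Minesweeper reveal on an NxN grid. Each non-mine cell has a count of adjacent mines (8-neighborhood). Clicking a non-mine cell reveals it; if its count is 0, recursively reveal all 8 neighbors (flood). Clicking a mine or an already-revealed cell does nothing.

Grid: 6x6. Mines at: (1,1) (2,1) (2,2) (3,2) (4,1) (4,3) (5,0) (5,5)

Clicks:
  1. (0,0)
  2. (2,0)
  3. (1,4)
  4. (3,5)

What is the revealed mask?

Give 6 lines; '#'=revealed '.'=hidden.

Answer: #.####
..####
#..###
...###
....##
......

Derivation:
Click 1 (0,0) count=1: revealed 1 new [(0,0)] -> total=1
Click 2 (2,0) count=2: revealed 1 new [(2,0)] -> total=2
Click 3 (1,4) count=0: revealed 16 new [(0,2) (0,3) (0,4) (0,5) (1,2) (1,3) (1,4) (1,5) (2,3) (2,4) (2,5) (3,3) (3,4) (3,5) (4,4) (4,5)] -> total=18
Click 4 (3,5) count=0: revealed 0 new [(none)] -> total=18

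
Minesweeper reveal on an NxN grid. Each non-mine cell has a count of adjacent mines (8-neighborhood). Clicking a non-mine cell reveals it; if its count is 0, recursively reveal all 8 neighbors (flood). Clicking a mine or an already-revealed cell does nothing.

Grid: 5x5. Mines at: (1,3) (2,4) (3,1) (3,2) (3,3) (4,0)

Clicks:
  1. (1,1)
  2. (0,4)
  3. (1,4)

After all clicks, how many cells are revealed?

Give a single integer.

Click 1 (1,1) count=0: revealed 9 new [(0,0) (0,1) (0,2) (1,0) (1,1) (1,2) (2,0) (2,1) (2,2)] -> total=9
Click 2 (0,4) count=1: revealed 1 new [(0,4)] -> total=10
Click 3 (1,4) count=2: revealed 1 new [(1,4)] -> total=11

Answer: 11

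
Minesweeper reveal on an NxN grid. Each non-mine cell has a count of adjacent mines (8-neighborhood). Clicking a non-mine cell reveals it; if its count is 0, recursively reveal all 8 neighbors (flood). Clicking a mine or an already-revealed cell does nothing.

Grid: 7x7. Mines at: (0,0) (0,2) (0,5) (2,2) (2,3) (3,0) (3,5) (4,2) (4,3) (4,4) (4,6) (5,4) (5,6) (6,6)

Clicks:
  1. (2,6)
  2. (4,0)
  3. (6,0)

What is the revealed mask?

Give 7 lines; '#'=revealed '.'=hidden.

Click 1 (2,6) count=1: revealed 1 new [(2,6)] -> total=1
Click 2 (4,0) count=1: revealed 1 new [(4,0)] -> total=2
Click 3 (6,0) count=0: revealed 9 new [(4,1) (5,0) (5,1) (5,2) (5,3) (6,0) (6,1) (6,2) (6,3)] -> total=11

Answer: .......
.......
......#
.......
##.....
####...
####...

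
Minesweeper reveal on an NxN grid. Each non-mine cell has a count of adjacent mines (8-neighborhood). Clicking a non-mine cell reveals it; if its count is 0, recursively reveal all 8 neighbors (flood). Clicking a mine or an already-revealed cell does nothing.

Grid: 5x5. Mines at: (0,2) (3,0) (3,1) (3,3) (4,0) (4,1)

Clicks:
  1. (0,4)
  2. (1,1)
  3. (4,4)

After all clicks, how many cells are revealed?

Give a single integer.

Answer: 8

Derivation:
Click 1 (0,4) count=0: revealed 6 new [(0,3) (0,4) (1,3) (1,4) (2,3) (2,4)] -> total=6
Click 2 (1,1) count=1: revealed 1 new [(1,1)] -> total=7
Click 3 (4,4) count=1: revealed 1 new [(4,4)] -> total=8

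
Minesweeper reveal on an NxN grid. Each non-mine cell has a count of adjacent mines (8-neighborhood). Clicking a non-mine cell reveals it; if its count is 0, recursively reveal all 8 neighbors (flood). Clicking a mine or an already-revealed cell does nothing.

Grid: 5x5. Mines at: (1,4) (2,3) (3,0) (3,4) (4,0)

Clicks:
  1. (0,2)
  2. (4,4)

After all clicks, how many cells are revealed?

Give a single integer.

Click 1 (0,2) count=0: revealed 11 new [(0,0) (0,1) (0,2) (0,3) (1,0) (1,1) (1,2) (1,3) (2,0) (2,1) (2,2)] -> total=11
Click 2 (4,4) count=1: revealed 1 new [(4,4)] -> total=12

Answer: 12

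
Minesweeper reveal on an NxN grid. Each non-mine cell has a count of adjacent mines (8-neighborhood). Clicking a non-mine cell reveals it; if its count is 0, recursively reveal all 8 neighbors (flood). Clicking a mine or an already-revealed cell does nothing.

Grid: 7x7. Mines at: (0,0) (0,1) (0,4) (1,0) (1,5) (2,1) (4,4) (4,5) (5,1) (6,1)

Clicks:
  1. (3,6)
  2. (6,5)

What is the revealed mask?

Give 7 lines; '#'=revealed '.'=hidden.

Click 1 (3,6) count=1: revealed 1 new [(3,6)] -> total=1
Click 2 (6,5) count=0: revealed 10 new [(5,2) (5,3) (5,4) (5,5) (5,6) (6,2) (6,3) (6,4) (6,5) (6,6)] -> total=11

Answer: .......
.......
.......
......#
.......
..#####
..#####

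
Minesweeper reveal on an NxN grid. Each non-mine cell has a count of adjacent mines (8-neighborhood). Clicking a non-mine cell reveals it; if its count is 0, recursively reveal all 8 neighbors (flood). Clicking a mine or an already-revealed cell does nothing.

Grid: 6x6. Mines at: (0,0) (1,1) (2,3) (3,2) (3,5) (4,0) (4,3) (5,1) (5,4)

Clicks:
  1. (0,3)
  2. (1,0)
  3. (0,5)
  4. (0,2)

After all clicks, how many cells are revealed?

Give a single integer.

Answer: 11

Derivation:
Click 1 (0,3) count=0: revealed 10 new [(0,2) (0,3) (0,4) (0,5) (1,2) (1,3) (1,4) (1,5) (2,4) (2,5)] -> total=10
Click 2 (1,0) count=2: revealed 1 new [(1,0)] -> total=11
Click 3 (0,5) count=0: revealed 0 new [(none)] -> total=11
Click 4 (0,2) count=1: revealed 0 new [(none)] -> total=11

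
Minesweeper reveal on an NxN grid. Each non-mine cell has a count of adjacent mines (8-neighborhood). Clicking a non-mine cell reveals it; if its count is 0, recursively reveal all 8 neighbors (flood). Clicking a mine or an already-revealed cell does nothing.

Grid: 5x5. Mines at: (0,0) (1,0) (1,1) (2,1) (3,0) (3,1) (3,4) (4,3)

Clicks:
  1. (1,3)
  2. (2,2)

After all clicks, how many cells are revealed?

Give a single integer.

Answer: 9

Derivation:
Click 1 (1,3) count=0: revealed 9 new [(0,2) (0,3) (0,4) (1,2) (1,3) (1,4) (2,2) (2,3) (2,4)] -> total=9
Click 2 (2,2) count=3: revealed 0 new [(none)] -> total=9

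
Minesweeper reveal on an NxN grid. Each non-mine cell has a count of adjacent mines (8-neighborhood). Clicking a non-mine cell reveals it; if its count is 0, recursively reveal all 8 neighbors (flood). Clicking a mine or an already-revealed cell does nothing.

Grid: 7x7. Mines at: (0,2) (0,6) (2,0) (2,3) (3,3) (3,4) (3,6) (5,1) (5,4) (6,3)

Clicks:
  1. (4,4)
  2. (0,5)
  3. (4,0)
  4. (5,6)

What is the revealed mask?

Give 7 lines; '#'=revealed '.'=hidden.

Click 1 (4,4) count=3: revealed 1 new [(4,4)] -> total=1
Click 2 (0,5) count=1: revealed 1 new [(0,5)] -> total=2
Click 3 (4,0) count=1: revealed 1 new [(4,0)] -> total=3
Click 4 (5,6) count=0: revealed 6 new [(4,5) (4,6) (5,5) (5,6) (6,5) (6,6)] -> total=9

Answer: .....#.
.......
.......
.......
#...###
.....##
.....##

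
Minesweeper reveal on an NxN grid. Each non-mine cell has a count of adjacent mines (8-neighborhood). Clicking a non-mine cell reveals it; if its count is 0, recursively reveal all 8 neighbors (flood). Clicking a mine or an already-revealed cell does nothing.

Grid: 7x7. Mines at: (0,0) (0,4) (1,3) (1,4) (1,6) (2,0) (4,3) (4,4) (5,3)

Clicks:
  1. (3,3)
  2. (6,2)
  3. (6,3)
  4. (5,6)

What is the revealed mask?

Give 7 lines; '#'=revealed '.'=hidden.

Click 1 (3,3) count=2: revealed 1 new [(3,3)] -> total=1
Click 2 (6,2) count=1: revealed 1 new [(6,2)] -> total=2
Click 3 (6,3) count=1: revealed 1 new [(6,3)] -> total=3
Click 4 (5,6) count=0: revealed 12 new [(2,5) (2,6) (3,5) (3,6) (4,5) (4,6) (5,4) (5,5) (5,6) (6,4) (6,5) (6,6)] -> total=15

Answer: .......
.......
.....##
...#.##
.....##
....###
..#####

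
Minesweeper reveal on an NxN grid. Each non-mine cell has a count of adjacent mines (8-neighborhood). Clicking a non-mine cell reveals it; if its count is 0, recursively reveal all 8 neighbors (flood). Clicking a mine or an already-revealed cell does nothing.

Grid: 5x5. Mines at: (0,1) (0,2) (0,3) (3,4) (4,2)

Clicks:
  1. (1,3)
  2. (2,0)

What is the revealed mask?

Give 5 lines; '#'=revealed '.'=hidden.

Click 1 (1,3) count=2: revealed 1 new [(1,3)] -> total=1
Click 2 (2,0) count=0: revealed 13 new [(1,0) (1,1) (1,2) (2,0) (2,1) (2,2) (2,3) (3,0) (3,1) (3,2) (3,3) (4,0) (4,1)] -> total=14

Answer: .....
####.
####.
####.
##...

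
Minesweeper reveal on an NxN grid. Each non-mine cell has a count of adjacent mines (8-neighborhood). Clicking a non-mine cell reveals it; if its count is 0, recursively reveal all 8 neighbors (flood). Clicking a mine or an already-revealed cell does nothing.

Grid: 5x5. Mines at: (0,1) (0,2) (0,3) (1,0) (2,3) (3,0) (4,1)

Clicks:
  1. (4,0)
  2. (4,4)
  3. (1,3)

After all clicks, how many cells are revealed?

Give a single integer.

Answer: 8

Derivation:
Click 1 (4,0) count=2: revealed 1 new [(4,0)] -> total=1
Click 2 (4,4) count=0: revealed 6 new [(3,2) (3,3) (3,4) (4,2) (4,3) (4,4)] -> total=7
Click 3 (1,3) count=3: revealed 1 new [(1,3)] -> total=8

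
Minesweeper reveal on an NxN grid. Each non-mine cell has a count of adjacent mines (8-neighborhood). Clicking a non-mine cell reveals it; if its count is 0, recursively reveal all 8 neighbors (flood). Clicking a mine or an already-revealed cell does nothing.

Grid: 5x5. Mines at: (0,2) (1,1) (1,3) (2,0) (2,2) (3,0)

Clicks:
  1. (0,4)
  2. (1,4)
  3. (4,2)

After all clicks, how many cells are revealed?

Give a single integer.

Answer: 12

Derivation:
Click 1 (0,4) count=1: revealed 1 new [(0,4)] -> total=1
Click 2 (1,4) count=1: revealed 1 new [(1,4)] -> total=2
Click 3 (4,2) count=0: revealed 10 new [(2,3) (2,4) (3,1) (3,2) (3,3) (3,4) (4,1) (4,2) (4,3) (4,4)] -> total=12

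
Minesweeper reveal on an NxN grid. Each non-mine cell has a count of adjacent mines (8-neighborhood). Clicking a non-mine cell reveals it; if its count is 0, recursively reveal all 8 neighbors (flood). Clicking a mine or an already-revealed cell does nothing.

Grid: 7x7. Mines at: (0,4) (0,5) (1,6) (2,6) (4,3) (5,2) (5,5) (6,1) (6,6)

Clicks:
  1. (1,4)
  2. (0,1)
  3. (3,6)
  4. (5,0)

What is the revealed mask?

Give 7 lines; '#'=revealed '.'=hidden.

Click 1 (1,4) count=2: revealed 1 new [(1,4)] -> total=1
Click 2 (0,1) count=0: revealed 26 new [(0,0) (0,1) (0,2) (0,3) (1,0) (1,1) (1,2) (1,3) (1,5) (2,0) (2,1) (2,2) (2,3) (2,4) (2,5) (3,0) (3,1) (3,2) (3,3) (3,4) (3,5) (4,0) (4,1) (4,2) (5,0) (5,1)] -> total=27
Click 3 (3,6) count=1: revealed 1 new [(3,6)] -> total=28
Click 4 (5,0) count=1: revealed 0 new [(none)] -> total=28

Answer: ####...
######.
######.
#######
###....
##.....
.......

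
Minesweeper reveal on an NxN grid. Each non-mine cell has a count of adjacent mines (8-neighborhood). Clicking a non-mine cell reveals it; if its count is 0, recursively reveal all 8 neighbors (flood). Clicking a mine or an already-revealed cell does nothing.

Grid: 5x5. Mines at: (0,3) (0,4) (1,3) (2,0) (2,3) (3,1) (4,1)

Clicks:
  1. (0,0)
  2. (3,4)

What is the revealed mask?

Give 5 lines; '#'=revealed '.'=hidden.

Answer: ###..
###..
.....
....#
.....

Derivation:
Click 1 (0,0) count=0: revealed 6 new [(0,0) (0,1) (0,2) (1,0) (1,1) (1,2)] -> total=6
Click 2 (3,4) count=1: revealed 1 new [(3,4)] -> total=7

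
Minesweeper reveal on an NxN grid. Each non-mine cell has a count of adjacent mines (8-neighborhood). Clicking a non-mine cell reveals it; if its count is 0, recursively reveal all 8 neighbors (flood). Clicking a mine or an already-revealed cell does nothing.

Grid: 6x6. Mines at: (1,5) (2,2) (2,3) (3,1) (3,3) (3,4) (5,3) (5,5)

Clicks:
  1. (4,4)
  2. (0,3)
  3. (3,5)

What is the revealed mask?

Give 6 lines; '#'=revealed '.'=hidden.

Answer: #####.
#####.
##....
.....#
....#.
......

Derivation:
Click 1 (4,4) count=4: revealed 1 new [(4,4)] -> total=1
Click 2 (0,3) count=0: revealed 12 new [(0,0) (0,1) (0,2) (0,3) (0,4) (1,0) (1,1) (1,2) (1,3) (1,4) (2,0) (2,1)] -> total=13
Click 3 (3,5) count=1: revealed 1 new [(3,5)] -> total=14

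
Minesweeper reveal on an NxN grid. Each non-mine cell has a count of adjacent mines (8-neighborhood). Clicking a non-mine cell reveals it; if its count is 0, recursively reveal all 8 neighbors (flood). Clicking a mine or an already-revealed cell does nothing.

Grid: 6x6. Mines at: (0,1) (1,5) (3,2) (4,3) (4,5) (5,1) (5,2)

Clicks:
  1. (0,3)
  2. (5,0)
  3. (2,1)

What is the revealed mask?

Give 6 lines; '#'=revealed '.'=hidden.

Click 1 (0,3) count=0: revealed 9 new [(0,2) (0,3) (0,4) (1,2) (1,3) (1,4) (2,2) (2,3) (2,4)] -> total=9
Click 2 (5,0) count=1: revealed 1 new [(5,0)] -> total=10
Click 3 (2,1) count=1: revealed 1 new [(2,1)] -> total=11

Answer: ..###.
..###.
.####.
......
......
#.....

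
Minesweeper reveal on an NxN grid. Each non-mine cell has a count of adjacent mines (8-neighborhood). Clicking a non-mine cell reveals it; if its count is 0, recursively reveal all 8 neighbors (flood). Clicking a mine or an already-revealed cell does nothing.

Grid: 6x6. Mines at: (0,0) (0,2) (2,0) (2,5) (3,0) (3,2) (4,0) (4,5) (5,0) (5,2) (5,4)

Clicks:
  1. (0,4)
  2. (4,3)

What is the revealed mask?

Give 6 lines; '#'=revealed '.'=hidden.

Click 1 (0,4) count=0: revealed 6 new [(0,3) (0,4) (0,5) (1,3) (1,4) (1,5)] -> total=6
Click 2 (4,3) count=3: revealed 1 new [(4,3)] -> total=7

Answer: ...###
...###
......
......
...#..
......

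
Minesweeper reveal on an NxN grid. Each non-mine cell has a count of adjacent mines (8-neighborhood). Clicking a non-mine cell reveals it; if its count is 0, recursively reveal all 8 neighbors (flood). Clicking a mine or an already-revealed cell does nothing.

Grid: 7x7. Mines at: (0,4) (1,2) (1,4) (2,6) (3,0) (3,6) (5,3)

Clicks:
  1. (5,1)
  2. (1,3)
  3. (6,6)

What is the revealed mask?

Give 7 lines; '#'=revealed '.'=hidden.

Click 1 (5,1) count=0: revealed 9 new [(4,0) (4,1) (4,2) (5,0) (5,1) (5,2) (6,0) (6,1) (6,2)] -> total=9
Click 2 (1,3) count=3: revealed 1 new [(1,3)] -> total=10
Click 3 (6,6) count=0: revealed 9 new [(4,4) (4,5) (4,6) (5,4) (5,5) (5,6) (6,4) (6,5) (6,6)] -> total=19

Answer: .......
...#...
.......
.......
###.###
###.###
###.###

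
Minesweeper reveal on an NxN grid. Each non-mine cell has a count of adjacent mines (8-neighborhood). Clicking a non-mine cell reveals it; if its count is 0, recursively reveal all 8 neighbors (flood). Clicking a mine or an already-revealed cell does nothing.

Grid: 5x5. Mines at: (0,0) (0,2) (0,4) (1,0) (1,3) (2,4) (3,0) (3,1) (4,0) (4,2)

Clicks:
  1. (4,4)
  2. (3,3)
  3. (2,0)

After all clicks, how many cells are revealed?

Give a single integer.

Click 1 (4,4) count=0: revealed 4 new [(3,3) (3,4) (4,3) (4,4)] -> total=4
Click 2 (3,3) count=2: revealed 0 new [(none)] -> total=4
Click 3 (2,0) count=3: revealed 1 new [(2,0)] -> total=5

Answer: 5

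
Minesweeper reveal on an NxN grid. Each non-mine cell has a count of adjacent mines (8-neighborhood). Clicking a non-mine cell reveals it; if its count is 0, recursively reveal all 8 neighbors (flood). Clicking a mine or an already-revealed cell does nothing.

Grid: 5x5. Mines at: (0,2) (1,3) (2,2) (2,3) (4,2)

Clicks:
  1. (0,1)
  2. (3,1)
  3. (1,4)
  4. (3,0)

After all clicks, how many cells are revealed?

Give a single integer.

Answer: 11

Derivation:
Click 1 (0,1) count=1: revealed 1 new [(0,1)] -> total=1
Click 2 (3,1) count=2: revealed 1 new [(3,1)] -> total=2
Click 3 (1,4) count=2: revealed 1 new [(1,4)] -> total=3
Click 4 (3,0) count=0: revealed 8 new [(0,0) (1,0) (1,1) (2,0) (2,1) (3,0) (4,0) (4,1)] -> total=11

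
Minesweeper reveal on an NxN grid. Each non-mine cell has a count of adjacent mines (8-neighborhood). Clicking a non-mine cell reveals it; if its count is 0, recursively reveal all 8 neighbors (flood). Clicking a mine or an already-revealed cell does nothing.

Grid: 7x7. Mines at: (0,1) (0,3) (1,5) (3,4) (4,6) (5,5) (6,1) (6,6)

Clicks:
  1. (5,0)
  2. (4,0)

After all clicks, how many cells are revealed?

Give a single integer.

Answer: 25

Derivation:
Click 1 (5,0) count=1: revealed 1 new [(5,0)] -> total=1
Click 2 (4,0) count=0: revealed 24 new [(1,0) (1,1) (1,2) (1,3) (2,0) (2,1) (2,2) (2,3) (3,0) (3,1) (3,2) (3,3) (4,0) (4,1) (4,2) (4,3) (4,4) (5,1) (5,2) (5,3) (5,4) (6,2) (6,3) (6,4)] -> total=25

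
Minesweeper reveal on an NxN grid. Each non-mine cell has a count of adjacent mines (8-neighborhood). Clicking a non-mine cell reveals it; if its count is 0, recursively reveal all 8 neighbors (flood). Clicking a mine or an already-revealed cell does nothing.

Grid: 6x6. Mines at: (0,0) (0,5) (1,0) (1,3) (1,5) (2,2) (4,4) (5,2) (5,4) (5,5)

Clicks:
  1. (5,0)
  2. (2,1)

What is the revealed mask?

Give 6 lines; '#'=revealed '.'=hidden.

Click 1 (5,0) count=0: revealed 8 new [(2,0) (2,1) (3,0) (3,1) (4,0) (4,1) (5,0) (5,1)] -> total=8
Click 2 (2,1) count=2: revealed 0 new [(none)] -> total=8

Answer: ......
......
##....
##....
##....
##....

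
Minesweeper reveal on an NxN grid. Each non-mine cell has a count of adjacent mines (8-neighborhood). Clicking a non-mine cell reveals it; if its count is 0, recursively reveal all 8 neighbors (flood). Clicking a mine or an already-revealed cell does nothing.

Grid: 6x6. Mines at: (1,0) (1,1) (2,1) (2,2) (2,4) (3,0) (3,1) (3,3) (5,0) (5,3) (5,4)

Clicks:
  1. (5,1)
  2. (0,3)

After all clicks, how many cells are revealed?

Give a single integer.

Answer: 9

Derivation:
Click 1 (5,1) count=1: revealed 1 new [(5,1)] -> total=1
Click 2 (0,3) count=0: revealed 8 new [(0,2) (0,3) (0,4) (0,5) (1,2) (1,3) (1,4) (1,5)] -> total=9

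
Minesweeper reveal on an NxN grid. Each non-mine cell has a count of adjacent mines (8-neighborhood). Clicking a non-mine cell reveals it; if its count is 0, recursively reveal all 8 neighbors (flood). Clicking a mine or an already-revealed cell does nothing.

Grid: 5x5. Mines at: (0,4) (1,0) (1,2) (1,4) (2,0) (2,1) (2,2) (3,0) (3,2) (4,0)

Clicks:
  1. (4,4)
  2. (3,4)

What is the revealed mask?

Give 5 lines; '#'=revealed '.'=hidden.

Click 1 (4,4) count=0: revealed 6 new [(2,3) (2,4) (3,3) (3,4) (4,3) (4,4)] -> total=6
Click 2 (3,4) count=0: revealed 0 new [(none)] -> total=6

Answer: .....
.....
...##
...##
...##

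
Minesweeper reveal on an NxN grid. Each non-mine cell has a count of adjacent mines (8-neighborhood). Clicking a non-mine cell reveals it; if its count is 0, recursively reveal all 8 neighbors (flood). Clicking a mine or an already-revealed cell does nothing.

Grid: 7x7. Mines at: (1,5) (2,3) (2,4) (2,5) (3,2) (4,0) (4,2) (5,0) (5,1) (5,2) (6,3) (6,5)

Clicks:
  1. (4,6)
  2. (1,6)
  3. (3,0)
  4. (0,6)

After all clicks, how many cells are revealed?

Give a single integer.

Click 1 (4,6) count=0: revealed 12 new [(3,3) (3,4) (3,5) (3,6) (4,3) (4,4) (4,5) (4,6) (5,3) (5,4) (5,5) (5,6)] -> total=12
Click 2 (1,6) count=2: revealed 1 new [(1,6)] -> total=13
Click 3 (3,0) count=1: revealed 1 new [(3,0)] -> total=14
Click 4 (0,6) count=1: revealed 1 new [(0,6)] -> total=15

Answer: 15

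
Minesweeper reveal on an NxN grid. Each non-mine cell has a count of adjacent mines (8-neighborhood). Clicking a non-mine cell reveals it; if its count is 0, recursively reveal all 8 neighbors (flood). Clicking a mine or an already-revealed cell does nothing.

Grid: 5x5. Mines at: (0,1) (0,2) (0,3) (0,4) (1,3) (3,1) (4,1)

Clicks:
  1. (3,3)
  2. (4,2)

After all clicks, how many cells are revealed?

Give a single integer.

Click 1 (3,3) count=0: revealed 9 new [(2,2) (2,3) (2,4) (3,2) (3,3) (3,4) (4,2) (4,3) (4,4)] -> total=9
Click 2 (4,2) count=2: revealed 0 new [(none)] -> total=9

Answer: 9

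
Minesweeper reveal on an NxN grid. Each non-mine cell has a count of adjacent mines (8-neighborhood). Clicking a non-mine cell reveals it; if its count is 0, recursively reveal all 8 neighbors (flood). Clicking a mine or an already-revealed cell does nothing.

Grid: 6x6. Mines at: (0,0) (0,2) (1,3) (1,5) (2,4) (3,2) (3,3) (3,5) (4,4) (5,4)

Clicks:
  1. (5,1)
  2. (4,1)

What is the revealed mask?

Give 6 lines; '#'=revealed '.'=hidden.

Click 1 (5,1) count=0: revealed 14 new [(1,0) (1,1) (2,0) (2,1) (3,0) (3,1) (4,0) (4,1) (4,2) (4,3) (5,0) (5,1) (5,2) (5,3)] -> total=14
Click 2 (4,1) count=1: revealed 0 new [(none)] -> total=14

Answer: ......
##....
##....
##....
####..
####..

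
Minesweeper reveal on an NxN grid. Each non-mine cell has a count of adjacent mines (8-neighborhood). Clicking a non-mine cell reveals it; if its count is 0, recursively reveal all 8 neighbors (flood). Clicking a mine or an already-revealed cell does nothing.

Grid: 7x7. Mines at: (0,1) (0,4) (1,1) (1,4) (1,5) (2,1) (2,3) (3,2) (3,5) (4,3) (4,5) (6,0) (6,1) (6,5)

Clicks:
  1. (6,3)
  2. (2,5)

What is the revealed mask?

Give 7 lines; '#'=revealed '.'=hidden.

Click 1 (6,3) count=0: revealed 6 new [(5,2) (5,3) (5,4) (6,2) (6,3) (6,4)] -> total=6
Click 2 (2,5) count=3: revealed 1 new [(2,5)] -> total=7

Answer: .......
.......
.....#.
.......
.......
..###..
..###..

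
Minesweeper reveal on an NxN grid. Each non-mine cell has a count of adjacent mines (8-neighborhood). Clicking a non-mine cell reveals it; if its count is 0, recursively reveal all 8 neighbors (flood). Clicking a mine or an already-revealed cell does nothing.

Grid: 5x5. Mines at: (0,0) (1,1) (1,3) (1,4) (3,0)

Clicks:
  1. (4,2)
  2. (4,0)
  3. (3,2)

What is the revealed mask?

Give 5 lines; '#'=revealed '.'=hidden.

Click 1 (4,2) count=0: revealed 12 new [(2,1) (2,2) (2,3) (2,4) (3,1) (3,2) (3,3) (3,4) (4,1) (4,2) (4,3) (4,4)] -> total=12
Click 2 (4,0) count=1: revealed 1 new [(4,0)] -> total=13
Click 3 (3,2) count=0: revealed 0 new [(none)] -> total=13

Answer: .....
.....
.####
.####
#####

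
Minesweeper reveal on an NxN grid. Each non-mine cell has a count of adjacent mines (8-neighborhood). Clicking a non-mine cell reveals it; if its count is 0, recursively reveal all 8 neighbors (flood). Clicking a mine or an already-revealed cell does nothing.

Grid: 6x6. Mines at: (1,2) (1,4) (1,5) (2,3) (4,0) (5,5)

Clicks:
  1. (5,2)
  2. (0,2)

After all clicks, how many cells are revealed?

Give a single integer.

Click 1 (5,2) count=0: revealed 12 new [(3,1) (3,2) (3,3) (3,4) (4,1) (4,2) (4,3) (4,4) (5,1) (5,2) (5,3) (5,4)] -> total=12
Click 2 (0,2) count=1: revealed 1 new [(0,2)] -> total=13

Answer: 13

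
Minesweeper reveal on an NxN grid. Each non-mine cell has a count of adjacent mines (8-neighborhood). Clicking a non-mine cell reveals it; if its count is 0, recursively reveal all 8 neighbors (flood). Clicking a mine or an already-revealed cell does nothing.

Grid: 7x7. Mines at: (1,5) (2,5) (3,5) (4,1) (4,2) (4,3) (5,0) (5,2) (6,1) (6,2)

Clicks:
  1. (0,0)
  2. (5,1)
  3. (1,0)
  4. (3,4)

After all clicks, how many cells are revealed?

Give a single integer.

Answer: 21

Derivation:
Click 1 (0,0) count=0: revealed 20 new [(0,0) (0,1) (0,2) (0,3) (0,4) (1,0) (1,1) (1,2) (1,3) (1,4) (2,0) (2,1) (2,2) (2,3) (2,4) (3,0) (3,1) (3,2) (3,3) (3,4)] -> total=20
Click 2 (5,1) count=6: revealed 1 new [(5,1)] -> total=21
Click 3 (1,0) count=0: revealed 0 new [(none)] -> total=21
Click 4 (3,4) count=3: revealed 0 new [(none)] -> total=21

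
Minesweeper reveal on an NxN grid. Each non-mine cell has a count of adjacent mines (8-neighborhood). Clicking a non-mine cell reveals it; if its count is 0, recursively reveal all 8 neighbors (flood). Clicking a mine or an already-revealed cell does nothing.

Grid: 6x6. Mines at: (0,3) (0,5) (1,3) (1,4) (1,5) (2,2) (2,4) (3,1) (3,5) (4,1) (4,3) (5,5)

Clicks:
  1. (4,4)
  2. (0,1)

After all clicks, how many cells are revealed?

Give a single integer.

Answer: 9

Derivation:
Click 1 (4,4) count=3: revealed 1 new [(4,4)] -> total=1
Click 2 (0,1) count=0: revealed 8 new [(0,0) (0,1) (0,2) (1,0) (1,1) (1,2) (2,0) (2,1)] -> total=9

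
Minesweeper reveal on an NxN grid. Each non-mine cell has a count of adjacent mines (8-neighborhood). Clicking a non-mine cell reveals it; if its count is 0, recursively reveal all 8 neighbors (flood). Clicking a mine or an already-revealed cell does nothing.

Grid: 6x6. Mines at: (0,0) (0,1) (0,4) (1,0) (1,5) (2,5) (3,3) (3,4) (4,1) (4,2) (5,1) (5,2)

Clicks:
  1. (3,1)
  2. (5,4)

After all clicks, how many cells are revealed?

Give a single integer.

Click 1 (3,1) count=2: revealed 1 new [(3,1)] -> total=1
Click 2 (5,4) count=0: revealed 6 new [(4,3) (4,4) (4,5) (5,3) (5,4) (5,5)] -> total=7

Answer: 7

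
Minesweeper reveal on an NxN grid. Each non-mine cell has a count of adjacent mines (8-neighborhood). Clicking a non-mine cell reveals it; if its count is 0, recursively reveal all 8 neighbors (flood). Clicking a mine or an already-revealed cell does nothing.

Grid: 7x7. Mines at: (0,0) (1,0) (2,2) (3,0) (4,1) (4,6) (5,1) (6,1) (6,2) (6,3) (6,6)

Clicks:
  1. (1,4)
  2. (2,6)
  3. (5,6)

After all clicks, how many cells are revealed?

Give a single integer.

Answer: 30

Derivation:
Click 1 (1,4) count=0: revealed 29 new [(0,1) (0,2) (0,3) (0,4) (0,5) (0,6) (1,1) (1,2) (1,3) (1,4) (1,5) (1,6) (2,3) (2,4) (2,5) (2,6) (3,2) (3,3) (3,4) (3,5) (3,6) (4,2) (4,3) (4,4) (4,5) (5,2) (5,3) (5,4) (5,5)] -> total=29
Click 2 (2,6) count=0: revealed 0 new [(none)] -> total=29
Click 3 (5,6) count=2: revealed 1 new [(5,6)] -> total=30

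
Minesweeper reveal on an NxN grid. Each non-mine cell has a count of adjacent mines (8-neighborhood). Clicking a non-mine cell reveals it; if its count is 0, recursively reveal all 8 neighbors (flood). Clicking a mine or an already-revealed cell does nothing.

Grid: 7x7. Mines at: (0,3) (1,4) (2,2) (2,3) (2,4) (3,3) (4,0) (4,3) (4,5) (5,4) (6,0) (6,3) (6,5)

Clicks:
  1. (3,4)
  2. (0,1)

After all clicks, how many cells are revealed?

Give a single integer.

Click 1 (3,4) count=5: revealed 1 new [(3,4)] -> total=1
Click 2 (0,1) count=0: revealed 10 new [(0,0) (0,1) (0,2) (1,0) (1,1) (1,2) (2,0) (2,1) (3,0) (3,1)] -> total=11

Answer: 11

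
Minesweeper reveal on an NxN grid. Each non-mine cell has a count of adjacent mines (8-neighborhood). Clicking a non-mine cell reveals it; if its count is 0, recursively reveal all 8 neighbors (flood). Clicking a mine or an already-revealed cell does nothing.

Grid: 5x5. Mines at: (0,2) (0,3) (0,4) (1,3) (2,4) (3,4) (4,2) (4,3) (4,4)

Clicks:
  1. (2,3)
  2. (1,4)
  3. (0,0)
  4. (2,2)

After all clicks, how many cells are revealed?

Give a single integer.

Click 1 (2,3) count=3: revealed 1 new [(2,3)] -> total=1
Click 2 (1,4) count=4: revealed 1 new [(1,4)] -> total=2
Click 3 (0,0) count=0: revealed 13 new [(0,0) (0,1) (1,0) (1,1) (1,2) (2,0) (2,1) (2,2) (3,0) (3,1) (3,2) (4,0) (4,1)] -> total=15
Click 4 (2,2) count=1: revealed 0 new [(none)] -> total=15

Answer: 15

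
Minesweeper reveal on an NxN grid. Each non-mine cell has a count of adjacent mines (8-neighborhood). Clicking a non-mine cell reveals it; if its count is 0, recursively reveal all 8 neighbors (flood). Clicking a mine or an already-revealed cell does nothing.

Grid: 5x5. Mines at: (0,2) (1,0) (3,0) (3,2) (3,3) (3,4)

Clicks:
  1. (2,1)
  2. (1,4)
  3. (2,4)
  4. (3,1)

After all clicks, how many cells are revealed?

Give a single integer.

Answer: 8

Derivation:
Click 1 (2,1) count=3: revealed 1 new [(2,1)] -> total=1
Click 2 (1,4) count=0: revealed 6 new [(0,3) (0,4) (1,3) (1,4) (2,3) (2,4)] -> total=7
Click 3 (2,4) count=2: revealed 0 new [(none)] -> total=7
Click 4 (3,1) count=2: revealed 1 new [(3,1)] -> total=8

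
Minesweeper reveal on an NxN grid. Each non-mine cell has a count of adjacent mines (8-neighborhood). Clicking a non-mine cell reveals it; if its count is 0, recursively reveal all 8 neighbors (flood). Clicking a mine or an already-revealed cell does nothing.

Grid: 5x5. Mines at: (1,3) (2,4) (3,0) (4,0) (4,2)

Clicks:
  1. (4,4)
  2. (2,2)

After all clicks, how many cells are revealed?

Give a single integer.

Answer: 5

Derivation:
Click 1 (4,4) count=0: revealed 4 new [(3,3) (3,4) (4,3) (4,4)] -> total=4
Click 2 (2,2) count=1: revealed 1 new [(2,2)] -> total=5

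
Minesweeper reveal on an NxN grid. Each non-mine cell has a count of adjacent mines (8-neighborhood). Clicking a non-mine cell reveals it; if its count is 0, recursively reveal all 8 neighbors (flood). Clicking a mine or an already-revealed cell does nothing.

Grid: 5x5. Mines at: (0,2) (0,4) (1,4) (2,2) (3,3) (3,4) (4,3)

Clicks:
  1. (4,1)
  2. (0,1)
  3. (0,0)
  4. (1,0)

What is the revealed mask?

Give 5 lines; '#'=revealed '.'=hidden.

Answer: ##...
##...
##...
###..
###..

Derivation:
Click 1 (4,1) count=0: revealed 12 new [(0,0) (0,1) (1,0) (1,1) (2,0) (2,1) (3,0) (3,1) (3,2) (4,0) (4,1) (4,2)] -> total=12
Click 2 (0,1) count=1: revealed 0 new [(none)] -> total=12
Click 3 (0,0) count=0: revealed 0 new [(none)] -> total=12
Click 4 (1,0) count=0: revealed 0 new [(none)] -> total=12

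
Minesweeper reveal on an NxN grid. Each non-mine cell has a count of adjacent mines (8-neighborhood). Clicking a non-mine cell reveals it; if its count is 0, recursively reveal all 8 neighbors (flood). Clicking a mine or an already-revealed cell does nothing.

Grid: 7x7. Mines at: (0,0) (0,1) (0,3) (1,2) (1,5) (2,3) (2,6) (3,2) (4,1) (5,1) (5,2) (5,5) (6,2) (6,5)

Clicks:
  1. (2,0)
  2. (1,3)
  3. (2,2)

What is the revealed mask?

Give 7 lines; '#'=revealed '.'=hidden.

Click 1 (2,0) count=0: revealed 6 new [(1,0) (1,1) (2,0) (2,1) (3,0) (3,1)] -> total=6
Click 2 (1,3) count=3: revealed 1 new [(1,3)] -> total=7
Click 3 (2,2) count=3: revealed 1 new [(2,2)] -> total=8

Answer: .......
##.#...
###....
##.....
.......
.......
.......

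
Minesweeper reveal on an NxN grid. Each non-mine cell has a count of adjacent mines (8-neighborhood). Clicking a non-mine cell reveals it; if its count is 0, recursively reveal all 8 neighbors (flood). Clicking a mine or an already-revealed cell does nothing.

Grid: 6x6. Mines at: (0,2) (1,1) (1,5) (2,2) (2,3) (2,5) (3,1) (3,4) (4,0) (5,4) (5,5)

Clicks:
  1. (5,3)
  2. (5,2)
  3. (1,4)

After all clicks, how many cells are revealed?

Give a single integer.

Answer: 7

Derivation:
Click 1 (5,3) count=1: revealed 1 new [(5,3)] -> total=1
Click 2 (5,2) count=0: revealed 5 new [(4,1) (4,2) (4,3) (5,1) (5,2)] -> total=6
Click 3 (1,4) count=3: revealed 1 new [(1,4)] -> total=7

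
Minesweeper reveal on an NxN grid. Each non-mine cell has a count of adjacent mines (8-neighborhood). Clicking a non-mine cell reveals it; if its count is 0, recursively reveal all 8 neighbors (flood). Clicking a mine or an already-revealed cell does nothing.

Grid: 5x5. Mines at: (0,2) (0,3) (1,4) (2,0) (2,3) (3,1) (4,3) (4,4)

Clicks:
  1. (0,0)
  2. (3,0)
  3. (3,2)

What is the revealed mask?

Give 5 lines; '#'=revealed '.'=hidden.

Click 1 (0,0) count=0: revealed 4 new [(0,0) (0,1) (1,0) (1,1)] -> total=4
Click 2 (3,0) count=2: revealed 1 new [(3,0)] -> total=5
Click 3 (3,2) count=3: revealed 1 new [(3,2)] -> total=6

Answer: ##...
##...
.....
#.#..
.....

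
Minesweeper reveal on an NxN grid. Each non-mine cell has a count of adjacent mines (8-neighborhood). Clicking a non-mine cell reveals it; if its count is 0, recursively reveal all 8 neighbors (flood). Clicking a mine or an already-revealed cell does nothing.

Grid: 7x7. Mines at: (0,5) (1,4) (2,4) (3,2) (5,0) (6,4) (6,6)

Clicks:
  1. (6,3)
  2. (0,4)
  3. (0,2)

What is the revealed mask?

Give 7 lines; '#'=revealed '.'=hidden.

Answer: #####..
####...
####...
##.....
##.....
.......
...#...

Derivation:
Click 1 (6,3) count=1: revealed 1 new [(6,3)] -> total=1
Click 2 (0,4) count=2: revealed 1 new [(0,4)] -> total=2
Click 3 (0,2) count=0: revealed 16 new [(0,0) (0,1) (0,2) (0,3) (1,0) (1,1) (1,2) (1,3) (2,0) (2,1) (2,2) (2,3) (3,0) (3,1) (4,0) (4,1)] -> total=18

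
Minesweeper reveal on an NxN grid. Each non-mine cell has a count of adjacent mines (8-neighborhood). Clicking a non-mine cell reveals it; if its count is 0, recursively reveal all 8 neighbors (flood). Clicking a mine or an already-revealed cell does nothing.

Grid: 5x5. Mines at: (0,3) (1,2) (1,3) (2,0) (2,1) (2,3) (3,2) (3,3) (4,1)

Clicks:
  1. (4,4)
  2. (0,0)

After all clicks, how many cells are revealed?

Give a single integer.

Click 1 (4,4) count=1: revealed 1 new [(4,4)] -> total=1
Click 2 (0,0) count=0: revealed 4 new [(0,0) (0,1) (1,0) (1,1)] -> total=5

Answer: 5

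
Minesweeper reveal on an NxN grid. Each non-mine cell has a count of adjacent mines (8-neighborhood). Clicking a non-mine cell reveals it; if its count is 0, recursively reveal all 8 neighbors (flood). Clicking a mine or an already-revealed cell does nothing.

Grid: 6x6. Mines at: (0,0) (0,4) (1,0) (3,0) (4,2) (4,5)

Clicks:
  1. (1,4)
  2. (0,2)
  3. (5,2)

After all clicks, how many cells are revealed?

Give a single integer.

Click 1 (1,4) count=1: revealed 1 new [(1,4)] -> total=1
Click 2 (0,2) count=0: revealed 17 new [(0,1) (0,2) (0,3) (1,1) (1,2) (1,3) (1,5) (2,1) (2,2) (2,3) (2,4) (2,5) (3,1) (3,2) (3,3) (3,4) (3,5)] -> total=18
Click 3 (5,2) count=1: revealed 1 new [(5,2)] -> total=19

Answer: 19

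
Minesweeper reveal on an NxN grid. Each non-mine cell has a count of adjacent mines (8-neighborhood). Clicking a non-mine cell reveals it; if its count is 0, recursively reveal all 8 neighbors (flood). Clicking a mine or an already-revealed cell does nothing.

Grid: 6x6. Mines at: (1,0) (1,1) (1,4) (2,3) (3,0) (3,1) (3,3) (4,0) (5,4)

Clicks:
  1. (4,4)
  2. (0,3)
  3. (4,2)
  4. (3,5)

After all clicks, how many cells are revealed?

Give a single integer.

Answer: 8

Derivation:
Click 1 (4,4) count=2: revealed 1 new [(4,4)] -> total=1
Click 2 (0,3) count=1: revealed 1 new [(0,3)] -> total=2
Click 3 (4,2) count=2: revealed 1 new [(4,2)] -> total=3
Click 4 (3,5) count=0: revealed 5 new [(2,4) (2,5) (3,4) (3,5) (4,5)] -> total=8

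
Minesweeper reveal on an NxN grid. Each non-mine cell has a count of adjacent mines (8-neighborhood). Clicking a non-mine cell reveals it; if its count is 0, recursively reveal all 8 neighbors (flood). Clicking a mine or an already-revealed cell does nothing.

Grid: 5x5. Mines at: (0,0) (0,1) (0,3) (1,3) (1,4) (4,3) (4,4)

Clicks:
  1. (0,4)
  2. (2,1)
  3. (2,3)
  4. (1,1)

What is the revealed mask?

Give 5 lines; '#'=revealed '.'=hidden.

Click 1 (0,4) count=3: revealed 1 new [(0,4)] -> total=1
Click 2 (2,1) count=0: revealed 12 new [(1,0) (1,1) (1,2) (2,0) (2,1) (2,2) (3,0) (3,1) (3,2) (4,0) (4,1) (4,2)] -> total=13
Click 3 (2,3) count=2: revealed 1 new [(2,3)] -> total=14
Click 4 (1,1) count=2: revealed 0 new [(none)] -> total=14

Answer: ....#
###..
####.
###..
###..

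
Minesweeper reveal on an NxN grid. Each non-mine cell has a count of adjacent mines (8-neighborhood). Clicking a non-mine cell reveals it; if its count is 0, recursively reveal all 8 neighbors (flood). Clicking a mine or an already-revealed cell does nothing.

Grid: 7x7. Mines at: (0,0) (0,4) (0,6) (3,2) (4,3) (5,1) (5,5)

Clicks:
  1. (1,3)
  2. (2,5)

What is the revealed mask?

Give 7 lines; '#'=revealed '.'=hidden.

Answer: .......
...####
...####
...####
....###
.......
.......

Derivation:
Click 1 (1,3) count=1: revealed 1 new [(1,3)] -> total=1
Click 2 (2,5) count=0: revealed 14 new [(1,4) (1,5) (1,6) (2,3) (2,4) (2,5) (2,6) (3,3) (3,4) (3,5) (3,6) (4,4) (4,5) (4,6)] -> total=15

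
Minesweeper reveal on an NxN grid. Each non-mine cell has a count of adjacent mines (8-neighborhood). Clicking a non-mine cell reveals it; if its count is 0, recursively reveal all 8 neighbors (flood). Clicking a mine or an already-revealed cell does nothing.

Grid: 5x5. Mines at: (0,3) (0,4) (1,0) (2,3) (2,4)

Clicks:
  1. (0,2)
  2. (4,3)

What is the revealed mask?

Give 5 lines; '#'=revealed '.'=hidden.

Click 1 (0,2) count=1: revealed 1 new [(0,2)] -> total=1
Click 2 (4,3) count=0: revealed 13 new [(2,0) (2,1) (2,2) (3,0) (3,1) (3,2) (3,3) (3,4) (4,0) (4,1) (4,2) (4,3) (4,4)] -> total=14

Answer: ..#..
.....
###..
#####
#####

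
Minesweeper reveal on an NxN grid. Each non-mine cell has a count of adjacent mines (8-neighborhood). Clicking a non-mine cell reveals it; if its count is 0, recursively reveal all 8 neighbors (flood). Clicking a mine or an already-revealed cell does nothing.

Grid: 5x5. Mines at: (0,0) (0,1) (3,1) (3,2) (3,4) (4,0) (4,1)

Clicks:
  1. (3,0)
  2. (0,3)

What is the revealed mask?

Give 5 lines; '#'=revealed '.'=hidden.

Answer: ..###
..###
..###
#....
.....

Derivation:
Click 1 (3,0) count=3: revealed 1 new [(3,0)] -> total=1
Click 2 (0,3) count=0: revealed 9 new [(0,2) (0,3) (0,4) (1,2) (1,3) (1,4) (2,2) (2,3) (2,4)] -> total=10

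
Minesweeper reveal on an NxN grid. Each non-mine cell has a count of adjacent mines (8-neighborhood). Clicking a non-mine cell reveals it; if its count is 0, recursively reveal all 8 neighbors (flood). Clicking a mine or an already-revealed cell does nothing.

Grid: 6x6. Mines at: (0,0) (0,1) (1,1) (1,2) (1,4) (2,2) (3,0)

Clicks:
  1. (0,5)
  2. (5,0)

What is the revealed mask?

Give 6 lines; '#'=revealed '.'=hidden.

Answer: .....#
......
...###
.#####
######
######

Derivation:
Click 1 (0,5) count=1: revealed 1 new [(0,5)] -> total=1
Click 2 (5,0) count=0: revealed 20 new [(2,3) (2,4) (2,5) (3,1) (3,2) (3,3) (3,4) (3,5) (4,0) (4,1) (4,2) (4,3) (4,4) (4,5) (5,0) (5,1) (5,2) (5,3) (5,4) (5,5)] -> total=21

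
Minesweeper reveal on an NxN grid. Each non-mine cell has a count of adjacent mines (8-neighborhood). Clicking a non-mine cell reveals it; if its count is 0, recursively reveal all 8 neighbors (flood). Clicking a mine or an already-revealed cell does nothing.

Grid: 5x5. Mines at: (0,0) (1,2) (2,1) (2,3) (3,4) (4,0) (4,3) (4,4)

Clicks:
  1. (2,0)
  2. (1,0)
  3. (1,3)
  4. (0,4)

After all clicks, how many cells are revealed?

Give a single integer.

Click 1 (2,0) count=1: revealed 1 new [(2,0)] -> total=1
Click 2 (1,0) count=2: revealed 1 new [(1,0)] -> total=2
Click 3 (1,3) count=2: revealed 1 new [(1,3)] -> total=3
Click 4 (0,4) count=0: revealed 3 new [(0,3) (0,4) (1,4)] -> total=6

Answer: 6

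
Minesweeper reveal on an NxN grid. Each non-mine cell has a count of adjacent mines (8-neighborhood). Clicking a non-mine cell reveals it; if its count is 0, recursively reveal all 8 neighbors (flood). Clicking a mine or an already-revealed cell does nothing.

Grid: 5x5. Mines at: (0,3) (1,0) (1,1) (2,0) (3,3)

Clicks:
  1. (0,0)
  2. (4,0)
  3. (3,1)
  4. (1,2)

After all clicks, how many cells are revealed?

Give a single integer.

Click 1 (0,0) count=2: revealed 1 new [(0,0)] -> total=1
Click 2 (4,0) count=0: revealed 6 new [(3,0) (3,1) (3,2) (4,0) (4,1) (4,2)] -> total=7
Click 3 (3,1) count=1: revealed 0 new [(none)] -> total=7
Click 4 (1,2) count=2: revealed 1 new [(1,2)] -> total=8

Answer: 8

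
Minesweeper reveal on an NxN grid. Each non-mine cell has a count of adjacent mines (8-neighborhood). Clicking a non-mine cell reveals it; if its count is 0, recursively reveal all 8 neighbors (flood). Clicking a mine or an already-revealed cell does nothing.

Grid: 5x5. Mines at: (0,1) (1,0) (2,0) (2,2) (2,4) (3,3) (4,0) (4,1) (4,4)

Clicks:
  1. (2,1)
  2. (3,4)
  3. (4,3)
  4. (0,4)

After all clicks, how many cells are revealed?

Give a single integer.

Click 1 (2,1) count=3: revealed 1 new [(2,1)] -> total=1
Click 2 (3,4) count=3: revealed 1 new [(3,4)] -> total=2
Click 3 (4,3) count=2: revealed 1 new [(4,3)] -> total=3
Click 4 (0,4) count=0: revealed 6 new [(0,2) (0,3) (0,4) (1,2) (1,3) (1,4)] -> total=9

Answer: 9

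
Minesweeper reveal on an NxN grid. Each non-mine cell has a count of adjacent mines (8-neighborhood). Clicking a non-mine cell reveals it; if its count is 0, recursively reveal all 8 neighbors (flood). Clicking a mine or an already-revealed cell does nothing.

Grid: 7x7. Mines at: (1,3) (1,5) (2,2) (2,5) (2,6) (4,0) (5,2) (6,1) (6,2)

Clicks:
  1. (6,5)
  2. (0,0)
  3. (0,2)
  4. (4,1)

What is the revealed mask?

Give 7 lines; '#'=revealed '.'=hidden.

Answer: ###....
###....
##.....
##.####
.#.####
...####
...####

Derivation:
Click 1 (6,5) count=0: revealed 16 new [(3,3) (3,4) (3,5) (3,6) (4,3) (4,4) (4,5) (4,6) (5,3) (5,4) (5,5) (5,6) (6,3) (6,4) (6,5) (6,6)] -> total=16
Click 2 (0,0) count=0: revealed 10 new [(0,0) (0,1) (0,2) (1,0) (1,1) (1,2) (2,0) (2,1) (3,0) (3,1)] -> total=26
Click 3 (0,2) count=1: revealed 0 new [(none)] -> total=26
Click 4 (4,1) count=2: revealed 1 new [(4,1)] -> total=27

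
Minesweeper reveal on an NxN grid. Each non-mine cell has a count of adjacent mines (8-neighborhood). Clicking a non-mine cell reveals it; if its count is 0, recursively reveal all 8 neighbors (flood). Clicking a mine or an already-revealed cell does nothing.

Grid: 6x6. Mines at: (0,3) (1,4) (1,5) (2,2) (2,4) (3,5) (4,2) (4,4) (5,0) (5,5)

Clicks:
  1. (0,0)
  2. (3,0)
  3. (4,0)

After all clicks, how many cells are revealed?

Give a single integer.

Answer: 12

Derivation:
Click 1 (0,0) count=0: revealed 12 new [(0,0) (0,1) (0,2) (1,0) (1,1) (1,2) (2,0) (2,1) (3,0) (3,1) (4,0) (4,1)] -> total=12
Click 2 (3,0) count=0: revealed 0 new [(none)] -> total=12
Click 3 (4,0) count=1: revealed 0 new [(none)] -> total=12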